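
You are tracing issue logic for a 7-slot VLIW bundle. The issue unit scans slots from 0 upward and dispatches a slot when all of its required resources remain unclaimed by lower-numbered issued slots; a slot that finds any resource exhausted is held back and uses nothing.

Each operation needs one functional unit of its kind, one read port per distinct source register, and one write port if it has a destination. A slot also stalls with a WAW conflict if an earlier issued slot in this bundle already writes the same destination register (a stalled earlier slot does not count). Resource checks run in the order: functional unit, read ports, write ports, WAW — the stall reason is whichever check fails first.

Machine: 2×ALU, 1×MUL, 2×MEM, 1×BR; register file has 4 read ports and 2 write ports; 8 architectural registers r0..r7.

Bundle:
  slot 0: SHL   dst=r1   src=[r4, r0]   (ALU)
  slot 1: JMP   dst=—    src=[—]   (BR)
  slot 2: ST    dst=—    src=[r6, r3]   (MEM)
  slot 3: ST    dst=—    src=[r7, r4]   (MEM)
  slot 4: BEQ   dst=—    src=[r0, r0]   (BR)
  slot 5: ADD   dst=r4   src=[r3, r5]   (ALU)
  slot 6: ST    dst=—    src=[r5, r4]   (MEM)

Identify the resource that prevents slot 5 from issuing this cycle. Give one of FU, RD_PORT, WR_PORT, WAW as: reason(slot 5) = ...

reason(slot 5) = RD_PORT

  0. ALU→r1 ⇒ go  {1A/1Mu/2Ld/1B | 2r 1w}
  1. BR ⇒ go  {1A/1Mu/2Ld/0B | 2r 1w}
  2. MEM ⇒ go  {1A/1Mu/1Ld/0B | 0r 1w}
  3. MEM ⇒ no(RD_PORT)  {1A/1Mu/1Ld/0B | 0r 1w}
  4. BR ⇒ no(FU)  {1A/1Mu/1Ld/0B | 0r 1w}
  5. ALU→r4 ⇒ no(RD_PORT)  {1A/1Mu/1Ld/0B | 0r 1w}
  6. MEM ⇒ no(RD_PORT)  {1A/1Mu/1Ld/0B | 0r 1w}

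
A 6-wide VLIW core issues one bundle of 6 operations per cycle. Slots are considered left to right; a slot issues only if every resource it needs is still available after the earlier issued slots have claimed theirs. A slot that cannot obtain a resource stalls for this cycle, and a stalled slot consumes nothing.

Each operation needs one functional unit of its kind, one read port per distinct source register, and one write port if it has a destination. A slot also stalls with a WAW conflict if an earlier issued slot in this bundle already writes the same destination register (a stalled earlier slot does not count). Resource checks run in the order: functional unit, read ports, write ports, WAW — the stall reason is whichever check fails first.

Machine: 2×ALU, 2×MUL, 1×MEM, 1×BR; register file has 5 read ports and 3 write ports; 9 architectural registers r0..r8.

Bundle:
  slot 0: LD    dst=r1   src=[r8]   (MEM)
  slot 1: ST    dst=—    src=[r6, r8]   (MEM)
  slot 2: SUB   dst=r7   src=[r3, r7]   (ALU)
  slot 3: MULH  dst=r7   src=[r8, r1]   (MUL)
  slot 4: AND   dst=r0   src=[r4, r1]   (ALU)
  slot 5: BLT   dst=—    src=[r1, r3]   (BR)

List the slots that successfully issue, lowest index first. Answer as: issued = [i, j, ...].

(0) want 1×MEM +1rd +1wr — yes → AL2|MU2|ME0|BR1|rd4|wr2
(1) want 1×MEM +2rd +0wr — FU → AL2|MU2|ME0|BR1|rd4|wr2
(2) want 1×ALU +2rd +1wr — yes → AL1|MU2|ME0|BR1|rd2|wr1
(3) want 1×MUL +2rd +1wr — WAW → AL1|MU2|ME0|BR1|rd2|wr1
(4) want 1×ALU +2rd +1wr — yes → AL0|MU2|ME0|BR1|rd0|wr0
(5) want 1×BR +2rd +0wr — RD_PORT → AL0|MU2|ME0|BR1|rd0|wr0

issued = [0, 2, 4]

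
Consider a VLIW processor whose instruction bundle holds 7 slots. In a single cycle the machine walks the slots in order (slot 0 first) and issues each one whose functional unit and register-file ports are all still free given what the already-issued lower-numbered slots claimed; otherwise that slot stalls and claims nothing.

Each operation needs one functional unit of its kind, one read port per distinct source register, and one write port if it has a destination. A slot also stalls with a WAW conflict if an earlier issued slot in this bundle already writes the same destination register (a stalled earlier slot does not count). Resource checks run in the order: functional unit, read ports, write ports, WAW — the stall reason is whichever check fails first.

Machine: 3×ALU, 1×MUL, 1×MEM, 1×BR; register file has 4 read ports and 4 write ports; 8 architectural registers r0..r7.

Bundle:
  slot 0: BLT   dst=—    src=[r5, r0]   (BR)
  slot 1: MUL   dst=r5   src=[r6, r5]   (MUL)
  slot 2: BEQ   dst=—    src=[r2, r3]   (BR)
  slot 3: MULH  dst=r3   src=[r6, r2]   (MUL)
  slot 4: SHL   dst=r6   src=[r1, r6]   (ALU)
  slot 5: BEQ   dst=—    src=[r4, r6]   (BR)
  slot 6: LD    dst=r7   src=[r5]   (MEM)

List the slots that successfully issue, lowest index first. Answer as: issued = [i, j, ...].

[0] BR needs rd=2 wr=0: ok; after: ALU=3 MUL=1 MEM=1 BR=0, R=2, W=4
[1] MUL needs rd=2 wr=1: ok; after: ALU=3 MUL=0 MEM=1 BR=0, R=0, W=3
[2] BR needs rd=2 wr=0: FU; after: ALU=3 MUL=0 MEM=1 BR=0, R=0, W=3
[3] MUL needs rd=2 wr=1: FU; after: ALU=3 MUL=0 MEM=1 BR=0, R=0, W=3
[4] ALU needs rd=2 wr=1: RD_PORT; after: ALU=3 MUL=0 MEM=1 BR=0, R=0, W=3
[5] BR needs rd=2 wr=0: FU; after: ALU=3 MUL=0 MEM=1 BR=0, R=0, W=3
[6] MEM needs rd=1 wr=1: RD_PORT; after: ALU=3 MUL=0 MEM=1 BR=0, R=0, W=3

issued = [0, 1]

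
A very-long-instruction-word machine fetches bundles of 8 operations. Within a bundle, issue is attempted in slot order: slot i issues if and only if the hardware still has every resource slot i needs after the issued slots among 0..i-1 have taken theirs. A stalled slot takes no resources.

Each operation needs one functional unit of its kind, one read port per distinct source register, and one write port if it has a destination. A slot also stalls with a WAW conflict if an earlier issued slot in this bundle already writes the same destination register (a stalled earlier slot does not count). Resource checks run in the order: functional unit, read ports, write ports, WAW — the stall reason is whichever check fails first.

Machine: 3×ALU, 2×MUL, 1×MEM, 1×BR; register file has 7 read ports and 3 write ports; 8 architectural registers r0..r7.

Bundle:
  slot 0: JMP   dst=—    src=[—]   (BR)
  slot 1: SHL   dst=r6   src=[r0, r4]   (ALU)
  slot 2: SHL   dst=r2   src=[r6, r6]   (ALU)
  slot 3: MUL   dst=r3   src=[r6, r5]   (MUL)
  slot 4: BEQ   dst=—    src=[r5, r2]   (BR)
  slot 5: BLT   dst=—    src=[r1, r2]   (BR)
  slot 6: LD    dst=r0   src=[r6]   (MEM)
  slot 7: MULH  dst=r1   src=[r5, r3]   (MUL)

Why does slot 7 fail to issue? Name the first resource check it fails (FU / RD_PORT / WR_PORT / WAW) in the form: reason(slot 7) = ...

reason(slot 7) = WR_PORT

(0) want 1×BR +0rd +0wr — yes → AL3|MU2|ME1|BR0|rd7|wr3
(1) want 1×ALU +2rd +1wr — yes → AL2|MU2|ME1|BR0|rd5|wr2
(2) want 1×ALU +1rd +1wr — yes → AL1|MU2|ME1|BR0|rd4|wr1
(3) want 1×MUL +2rd +1wr — yes → AL1|MU1|ME1|BR0|rd2|wr0
(4) want 1×BR +2rd +0wr — FU → AL1|MU1|ME1|BR0|rd2|wr0
(5) want 1×BR +2rd +0wr — FU → AL1|MU1|ME1|BR0|rd2|wr0
(6) want 1×MEM +1rd +1wr — WR_PORT → AL1|MU1|ME1|BR0|rd2|wr0
(7) want 1×MUL +2rd +1wr — WR_PORT → AL1|MU1|ME1|BR0|rd2|wr0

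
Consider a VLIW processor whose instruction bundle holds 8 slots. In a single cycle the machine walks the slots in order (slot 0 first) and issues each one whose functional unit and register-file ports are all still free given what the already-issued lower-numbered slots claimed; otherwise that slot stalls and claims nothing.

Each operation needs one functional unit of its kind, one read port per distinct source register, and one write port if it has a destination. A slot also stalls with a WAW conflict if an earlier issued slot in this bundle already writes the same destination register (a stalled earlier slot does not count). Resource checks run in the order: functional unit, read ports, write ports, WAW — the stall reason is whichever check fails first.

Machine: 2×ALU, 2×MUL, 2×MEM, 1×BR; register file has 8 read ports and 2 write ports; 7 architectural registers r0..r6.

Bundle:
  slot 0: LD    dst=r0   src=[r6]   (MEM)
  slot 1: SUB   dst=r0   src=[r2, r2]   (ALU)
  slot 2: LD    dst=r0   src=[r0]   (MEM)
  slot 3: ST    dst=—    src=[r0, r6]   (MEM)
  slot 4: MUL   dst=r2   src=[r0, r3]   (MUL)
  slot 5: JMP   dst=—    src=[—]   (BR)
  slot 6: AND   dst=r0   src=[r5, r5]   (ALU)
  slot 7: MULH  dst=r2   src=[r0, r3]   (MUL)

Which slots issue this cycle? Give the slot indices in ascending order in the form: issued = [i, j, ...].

#0 MEM src=r6 dispatched  <A:2 Mu:2 Ld:1 B:1 rd:7 wr:1>
#1 ALU src=r2,r2 held:WAW  <A:2 Mu:2 Ld:1 B:1 rd:7 wr:1>
#2 MEM src=r0 held:WAW  <A:2 Mu:2 Ld:1 B:1 rd:7 wr:1>
#3 MEM src=r0,r6 dispatched  <A:2 Mu:2 Ld:0 B:1 rd:5 wr:1>
#4 MUL src=r0,r3 dispatched  <A:2 Mu:1 Ld:0 B:1 rd:3 wr:0>
#5 BR src=- dispatched  <A:2 Mu:1 Ld:0 B:0 rd:3 wr:0>
#6 ALU src=r5,r5 held:WR_PORT  <A:2 Mu:1 Ld:0 B:0 rd:3 wr:0>
#7 MUL src=r0,r3 held:WR_PORT  <A:2 Mu:1 Ld:0 B:0 rd:3 wr:0>

issued = [0, 3, 4, 5]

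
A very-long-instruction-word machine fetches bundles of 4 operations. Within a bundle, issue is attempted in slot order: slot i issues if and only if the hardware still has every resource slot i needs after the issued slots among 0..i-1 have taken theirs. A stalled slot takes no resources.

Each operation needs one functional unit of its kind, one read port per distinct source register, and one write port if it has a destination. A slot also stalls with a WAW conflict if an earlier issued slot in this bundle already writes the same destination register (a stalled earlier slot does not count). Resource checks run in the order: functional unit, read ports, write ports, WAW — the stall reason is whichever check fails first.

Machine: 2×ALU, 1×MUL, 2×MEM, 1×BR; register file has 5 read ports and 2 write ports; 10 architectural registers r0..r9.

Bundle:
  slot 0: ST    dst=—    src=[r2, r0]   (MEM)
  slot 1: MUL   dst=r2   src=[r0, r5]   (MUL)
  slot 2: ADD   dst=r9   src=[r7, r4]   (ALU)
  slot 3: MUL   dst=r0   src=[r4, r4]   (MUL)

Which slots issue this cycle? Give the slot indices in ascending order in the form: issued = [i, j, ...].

  0. MEM ⇒ go  {2A/1Mu/1Ld/1B | 3r 2w}
  1. MUL→r2 ⇒ go  {2A/0Mu/1Ld/1B | 1r 1w}
  2. ALU→r9 ⇒ no(RD_PORT)  {2A/0Mu/1Ld/1B | 1r 1w}
  3. MUL→r0 ⇒ no(FU)  {2A/0Mu/1Ld/1B | 1r 1w}

issued = [0, 1]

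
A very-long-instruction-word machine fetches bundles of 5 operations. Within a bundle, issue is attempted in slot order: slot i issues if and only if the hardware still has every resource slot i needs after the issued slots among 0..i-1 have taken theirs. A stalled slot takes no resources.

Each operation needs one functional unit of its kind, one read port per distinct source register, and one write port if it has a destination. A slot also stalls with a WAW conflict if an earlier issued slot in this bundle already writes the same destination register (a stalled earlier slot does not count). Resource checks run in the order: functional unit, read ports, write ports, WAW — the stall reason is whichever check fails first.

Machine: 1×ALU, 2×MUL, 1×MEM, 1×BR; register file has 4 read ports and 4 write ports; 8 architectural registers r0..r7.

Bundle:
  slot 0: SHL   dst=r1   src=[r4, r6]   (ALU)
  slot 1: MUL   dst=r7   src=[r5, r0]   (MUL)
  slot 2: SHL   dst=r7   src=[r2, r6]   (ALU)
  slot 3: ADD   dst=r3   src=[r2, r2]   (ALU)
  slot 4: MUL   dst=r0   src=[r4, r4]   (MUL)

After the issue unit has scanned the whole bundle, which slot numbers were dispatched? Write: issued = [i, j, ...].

issued = [0, 1]

[0] ALU needs rd=2 wr=1: ok; after: ALU=0 MUL=2 MEM=1 BR=1, R=2, W=3
[1] MUL needs rd=2 wr=1: ok; after: ALU=0 MUL=1 MEM=1 BR=1, R=0, W=2
[2] ALU needs rd=2 wr=1: FU; after: ALU=0 MUL=1 MEM=1 BR=1, R=0, W=2
[3] ALU needs rd=1 wr=1: FU; after: ALU=0 MUL=1 MEM=1 BR=1, R=0, W=2
[4] MUL needs rd=1 wr=1: RD_PORT; after: ALU=0 MUL=1 MEM=1 BR=1, R=0, W=2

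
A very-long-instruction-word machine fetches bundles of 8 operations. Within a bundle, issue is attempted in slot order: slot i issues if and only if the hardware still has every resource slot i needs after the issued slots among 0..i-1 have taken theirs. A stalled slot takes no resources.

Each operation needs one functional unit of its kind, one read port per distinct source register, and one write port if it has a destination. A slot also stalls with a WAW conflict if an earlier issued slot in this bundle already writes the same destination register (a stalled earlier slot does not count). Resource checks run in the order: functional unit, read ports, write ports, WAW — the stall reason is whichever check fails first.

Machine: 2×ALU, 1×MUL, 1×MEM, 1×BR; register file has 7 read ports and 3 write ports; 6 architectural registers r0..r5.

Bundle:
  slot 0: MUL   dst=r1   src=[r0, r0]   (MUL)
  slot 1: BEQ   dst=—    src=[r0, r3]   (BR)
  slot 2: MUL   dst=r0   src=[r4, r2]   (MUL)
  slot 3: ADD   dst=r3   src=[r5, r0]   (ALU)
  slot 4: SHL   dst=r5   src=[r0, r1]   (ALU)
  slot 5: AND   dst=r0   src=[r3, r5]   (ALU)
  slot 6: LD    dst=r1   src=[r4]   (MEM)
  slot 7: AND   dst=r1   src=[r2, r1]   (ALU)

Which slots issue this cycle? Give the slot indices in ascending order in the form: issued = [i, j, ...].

issued = [0, 1, 3, 4]

[0] MUL needs rd=1 wr=1: ok; after: ALU=2 MUL=0 MEM=1 BR=1, R=6, W=2
[1] BR needs rd=2 wr=0: ok; after: ALU=2 MUL=0 MEM=1 BR=0, R=4, W=2
[2] MUL needs rd=2 wr=1: FU; after: ALU=2 MUL=0 MEM=1 BR=0, R=4, W=2
[3] ALU needs rd=2 wr=1: ok; after: ALU=1 MUL=0 MEM=1 BR=0, R=2, W=1
[4] ALU needs rd=2 wr=1: ok; after: ALU=0 MUL=0 MEM=1 BR=0, R=0, W=0
[5] ALU needs rd=2 wr=1: FU; after: ALU=0 MUL=0 MEM=1 BR=0, R=0, W=0
[6] MEM needs rd=1 wr=1: RD_PORT; after: ALU=0 MUL=0 MEM=1 BR=0, R=0, W=0
[7] ALU needs rd=2 wr=1: FU; after: ALU=0 MUL=0 MEM=1 BR=0, R=0, W=0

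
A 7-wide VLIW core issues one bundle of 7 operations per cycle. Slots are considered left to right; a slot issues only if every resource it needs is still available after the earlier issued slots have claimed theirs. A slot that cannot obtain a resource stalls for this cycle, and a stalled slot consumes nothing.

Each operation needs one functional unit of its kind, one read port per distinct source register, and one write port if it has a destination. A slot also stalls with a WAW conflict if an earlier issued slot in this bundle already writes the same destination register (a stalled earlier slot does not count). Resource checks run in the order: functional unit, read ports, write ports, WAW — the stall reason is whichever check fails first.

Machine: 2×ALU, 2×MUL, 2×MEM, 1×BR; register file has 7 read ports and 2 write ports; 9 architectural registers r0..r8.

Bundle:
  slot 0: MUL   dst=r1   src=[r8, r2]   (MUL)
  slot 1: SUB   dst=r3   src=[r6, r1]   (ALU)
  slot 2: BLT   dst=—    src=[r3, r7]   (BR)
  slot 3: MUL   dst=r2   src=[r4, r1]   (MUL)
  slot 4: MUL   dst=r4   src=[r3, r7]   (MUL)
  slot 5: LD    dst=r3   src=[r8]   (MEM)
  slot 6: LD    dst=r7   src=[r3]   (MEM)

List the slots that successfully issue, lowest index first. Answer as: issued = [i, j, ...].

issued = [0, 1, 2]

(0) want 1×MUL +2rd +1wr — yes → AL2|MU1|ME2|BR1|rd5|wr1
(1) want 1×ALU +2rd +1wr — yes → AL1|MU1|ME2|BR1|rd3|wr0
(2) want 1×BR +2rd +0wr — yes → AL1|MU1|ME2|BR0|rd1|wr0
(3) want 1×MUL +2rd +1wr — RD_PORT → AL1|MU1|ME2|BR0|rd1|wr0
(4) want 1×MUL +2rd +1wr — RD_PORT → AL1|MU1|ME2|BR0|rd1|wr0
(5) want 1×MEM +1rd +1wr — WR_PORT → AL1|MU1|ME2|BR0|rd1|wr0
(6) want 1×MEM +1rd +1wr — WR_PORT → AL1|MU1|ME2|BR0|rd1|wr0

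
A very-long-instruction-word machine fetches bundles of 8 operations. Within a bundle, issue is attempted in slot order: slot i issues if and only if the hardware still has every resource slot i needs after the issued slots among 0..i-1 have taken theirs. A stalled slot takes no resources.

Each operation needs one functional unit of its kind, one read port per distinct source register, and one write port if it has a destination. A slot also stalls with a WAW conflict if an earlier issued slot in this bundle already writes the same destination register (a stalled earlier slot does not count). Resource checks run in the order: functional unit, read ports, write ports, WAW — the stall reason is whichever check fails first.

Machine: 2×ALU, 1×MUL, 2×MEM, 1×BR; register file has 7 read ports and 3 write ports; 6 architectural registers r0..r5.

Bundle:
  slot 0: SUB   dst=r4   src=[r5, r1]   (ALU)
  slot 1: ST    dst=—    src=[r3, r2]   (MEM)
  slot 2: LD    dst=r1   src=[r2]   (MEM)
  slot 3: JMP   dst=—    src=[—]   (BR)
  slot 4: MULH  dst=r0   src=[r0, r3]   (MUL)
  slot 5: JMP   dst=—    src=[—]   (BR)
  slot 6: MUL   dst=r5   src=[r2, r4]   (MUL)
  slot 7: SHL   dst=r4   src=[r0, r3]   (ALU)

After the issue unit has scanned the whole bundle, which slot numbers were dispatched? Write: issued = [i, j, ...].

[0] ALU needs rd=2 wr=1: ok; after: ALU=1 MUL=1 MEM=2 BR=1, R=5, W=2
[1] MEM needs rd=2 wr=0: ok; after: ALU=1 MUL=1 MEM=1 BR=1, R=3, W=2
[2] MEM needs rd=1 wr=1: ok; after: ALU=1 MUL=1 MEM=0 BR=1, R=2, W=1
[3] BR needs rd=0 wr=0: ok; after: ALU=1 MUL=1 MEM=0 BR=0, R=2, W=1
[4] MUL needs rd=2 wr=1: ok; after: ALU=1 MUL=0 MEM=0 BR=0, R=0, W=0
[5] BR needs rd=0 wr=0: FU; after: ALU=1 MUL=0 MEM=0 BR=0, R=0, W=0
[6] MUL needs rd=2 wr=1: FU; after: ALU=1 MUL=0 MEM=0 BR=0, R=0, W=0
[7] ALU needs rd=2 wr=1: RD_PORT; after: ALU=1 MUL=0 MEM=0 BR=0, R=0, W=0

issued = [0, 1, 2, 3, 4]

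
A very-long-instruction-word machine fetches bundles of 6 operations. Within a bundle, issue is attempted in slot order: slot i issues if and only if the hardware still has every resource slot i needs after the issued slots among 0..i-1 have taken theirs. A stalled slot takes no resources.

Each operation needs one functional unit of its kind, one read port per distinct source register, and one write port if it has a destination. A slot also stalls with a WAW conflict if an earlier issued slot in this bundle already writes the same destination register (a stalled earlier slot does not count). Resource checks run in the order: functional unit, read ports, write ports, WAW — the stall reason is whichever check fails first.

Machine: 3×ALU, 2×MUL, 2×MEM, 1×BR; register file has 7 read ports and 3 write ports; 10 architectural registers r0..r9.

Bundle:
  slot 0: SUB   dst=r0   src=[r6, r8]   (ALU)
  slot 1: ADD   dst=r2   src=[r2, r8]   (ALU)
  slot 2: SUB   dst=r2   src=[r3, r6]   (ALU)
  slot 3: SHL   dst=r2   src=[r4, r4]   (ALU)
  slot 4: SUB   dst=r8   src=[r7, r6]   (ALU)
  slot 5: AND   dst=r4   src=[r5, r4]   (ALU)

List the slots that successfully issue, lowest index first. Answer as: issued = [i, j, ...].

issued = [0, 1, 4]

(0) want 1×ALU +2rd +1wr — yes → AL2|MU2|ME2|BR1|rd5|wr2
(1) want 1×ALU +2rd +1wr — yes → AL1|MU2|ME2|BR1|rd3|wr1
(2) want 1×ALU +2rd +1wr — WAW → AL1|MU2|ME2|BR1|rd3|wr1
(3) want 1×ALU +1rd +1wr — WAW → AL1|MU2|ME2|BR1|rd3|wr1
(4) want 1×ALU +2rd +1wr — yes → AL0|MU2|ME2|BR1|rd1|wr0
(5) want 1×ALU +2rd +1wr — FU → AL0|MU2|ME2|BR1|rd1|wr0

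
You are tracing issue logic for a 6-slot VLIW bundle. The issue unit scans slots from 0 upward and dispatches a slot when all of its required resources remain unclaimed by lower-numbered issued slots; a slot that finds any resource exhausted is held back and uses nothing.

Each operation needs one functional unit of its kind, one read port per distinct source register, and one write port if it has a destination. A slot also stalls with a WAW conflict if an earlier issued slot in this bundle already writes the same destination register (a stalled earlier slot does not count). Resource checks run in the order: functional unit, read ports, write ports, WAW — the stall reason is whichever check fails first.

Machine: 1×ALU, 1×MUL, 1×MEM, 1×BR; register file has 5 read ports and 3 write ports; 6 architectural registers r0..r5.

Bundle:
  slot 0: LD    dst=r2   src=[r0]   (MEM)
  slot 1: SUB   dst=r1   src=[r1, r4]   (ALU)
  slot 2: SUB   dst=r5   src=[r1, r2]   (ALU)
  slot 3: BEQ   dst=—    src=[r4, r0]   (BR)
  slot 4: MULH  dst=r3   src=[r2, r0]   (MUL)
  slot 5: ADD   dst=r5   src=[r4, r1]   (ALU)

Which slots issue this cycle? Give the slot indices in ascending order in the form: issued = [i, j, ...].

  0. MEM→r2 ⇒ go  {1A/1Mu/0Ld/1B | 4r 2w}
  1. ALU→r1 ⇒ go  {0A/1Mu/0Ld/1B | 2r 1w}
  2. ALU→r5 ⇒ no(FU)  {0A/1Mu/0Ld/1B | 2r 1w}
  3. BR ⇒ go  {0A/1Mu/0Ld/0B | 0r 1w}
  4. MUL→r3 ⇒ no(RD_PORT)  {0A/1Mu/0Ld/0B | 0r 1w}
  5. ALU→r5 ⇒ no(FU)  {0A/1Mu/0Ld/0B | 0r 1w}

issued = [0, 1, 3]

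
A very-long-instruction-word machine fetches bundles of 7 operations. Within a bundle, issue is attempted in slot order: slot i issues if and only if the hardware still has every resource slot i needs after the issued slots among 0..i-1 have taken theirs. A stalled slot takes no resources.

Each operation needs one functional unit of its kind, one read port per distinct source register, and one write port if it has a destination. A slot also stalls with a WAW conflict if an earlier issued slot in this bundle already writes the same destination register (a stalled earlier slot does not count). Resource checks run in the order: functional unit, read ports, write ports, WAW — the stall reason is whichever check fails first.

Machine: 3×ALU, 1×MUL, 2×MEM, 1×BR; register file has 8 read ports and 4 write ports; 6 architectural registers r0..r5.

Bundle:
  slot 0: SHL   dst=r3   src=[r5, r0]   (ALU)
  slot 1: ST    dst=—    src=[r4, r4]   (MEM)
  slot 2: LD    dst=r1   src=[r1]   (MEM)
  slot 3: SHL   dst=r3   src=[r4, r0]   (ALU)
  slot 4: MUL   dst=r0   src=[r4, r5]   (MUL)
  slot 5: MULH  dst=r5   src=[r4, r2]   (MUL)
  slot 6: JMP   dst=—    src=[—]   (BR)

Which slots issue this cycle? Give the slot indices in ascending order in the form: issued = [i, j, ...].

issued = [0, 1, 2, 4, 6]

  0. ALU→r3 ⇒ go  {2A/1Mu/2Ld/1B | 6r 3w}
  1. MEM ⇒ go  {2A/1Mu/1Ld/1B | 5r 3w}
  2. MEM→r1 ⇒ go  {2A/1Mu/0Ld/1B | 4r 2w}
  3. ALU→r3 ⇒ no(WAW)  {2A/1Mu/0Ld/1B | 4r 2w}
  4. MUL→r0 ⇒ go  {2A/0Mu/0Ld/1B | 2r 1w}
  5. MUL→r5 ⇒ no(FU)  {2A/0Mu/0Ld/1B | 2r 1w}
  6. BR ⇒ go  {2A/0Mu/0Ld/0B | 2r 1w}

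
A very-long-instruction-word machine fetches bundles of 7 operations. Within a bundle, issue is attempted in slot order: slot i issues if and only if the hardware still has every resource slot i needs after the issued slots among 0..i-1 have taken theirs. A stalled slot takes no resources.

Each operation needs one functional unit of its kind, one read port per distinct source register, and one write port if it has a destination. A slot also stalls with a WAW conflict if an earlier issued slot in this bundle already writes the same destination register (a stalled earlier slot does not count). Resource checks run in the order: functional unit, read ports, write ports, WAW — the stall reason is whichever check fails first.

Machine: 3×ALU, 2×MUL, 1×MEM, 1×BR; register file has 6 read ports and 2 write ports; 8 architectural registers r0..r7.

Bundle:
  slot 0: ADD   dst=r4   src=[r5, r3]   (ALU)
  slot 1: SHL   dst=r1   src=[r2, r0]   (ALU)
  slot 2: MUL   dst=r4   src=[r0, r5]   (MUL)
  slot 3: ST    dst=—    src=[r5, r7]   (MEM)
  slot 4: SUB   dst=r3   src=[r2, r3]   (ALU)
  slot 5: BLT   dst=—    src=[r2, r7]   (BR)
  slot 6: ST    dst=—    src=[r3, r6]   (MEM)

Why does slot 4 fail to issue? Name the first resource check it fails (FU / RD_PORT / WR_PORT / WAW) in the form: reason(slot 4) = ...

  0. ALU→r4 ⇒ go  {2A/2Mu/1Ld/1B | 4r 1w}
  1. ALU→r1 ⇒ go  {1A/2Mu/1Ld/1B | 2r 0w}
  2. MUL→r4 ⇒ no(WR_PORT)  {1A/2Mu/1Ld/1B | 2r 0w}
  3. MEM ⇒ go  {1A/2Mu/0Ld/1B | 0r 0w}
  4. ALU→r3 ⇒ no(RD_PORT)  {1A/2Mu/0Ld/1B | 0r 0w}
  5. BR ⇒ no(RD_PORT)  {1A/2Mu/0Ld/1B | 0r 0w}
  6. MEM ⇒ no(FU)  {1A/2Mu/0Ld/1B | 0r 0w}

reason(slot 4) = RD_PORT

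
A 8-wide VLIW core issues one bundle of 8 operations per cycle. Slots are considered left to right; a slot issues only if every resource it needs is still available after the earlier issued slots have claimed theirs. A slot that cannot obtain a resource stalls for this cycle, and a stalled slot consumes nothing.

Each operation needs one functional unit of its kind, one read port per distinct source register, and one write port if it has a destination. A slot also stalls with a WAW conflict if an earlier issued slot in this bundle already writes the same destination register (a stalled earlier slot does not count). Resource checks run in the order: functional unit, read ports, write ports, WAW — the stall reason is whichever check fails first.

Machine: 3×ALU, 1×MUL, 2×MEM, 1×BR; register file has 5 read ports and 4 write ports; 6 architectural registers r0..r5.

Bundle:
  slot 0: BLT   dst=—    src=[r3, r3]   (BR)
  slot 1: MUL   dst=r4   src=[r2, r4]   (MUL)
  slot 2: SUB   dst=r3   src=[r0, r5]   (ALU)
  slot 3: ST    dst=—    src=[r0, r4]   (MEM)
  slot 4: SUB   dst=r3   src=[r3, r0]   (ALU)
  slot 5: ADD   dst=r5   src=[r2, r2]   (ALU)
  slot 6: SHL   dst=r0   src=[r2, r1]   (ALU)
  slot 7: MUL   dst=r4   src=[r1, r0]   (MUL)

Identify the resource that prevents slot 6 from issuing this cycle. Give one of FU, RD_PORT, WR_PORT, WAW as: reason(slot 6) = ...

reason(slot 6) = RD_PORT

#0 BR src=r3,r3 dispatched  <A:3 Mu:1 Ld:2 B:0 rd:4 wr:4>
#1 MUL src=r2,r4 dispatched  <A:3 Mu:0 Ld:2 B:0 rd:2 wr:3>
#2 ALU src=r0,r5 dispatched  <A:2 Mu:0 Ld:2 B:0 rd:0 wr:2>
#3 MEM src=r0,r4 held:RD_PORT  <A:2 Mu:0 Ld:2 B:0 rd:0 wr:2>
#4 ALU src=r3,r0 held:RD_PORT  <A:2 Mu:0 Ld:2 B:0 rd:0 wr:2>
#5 ALU src=r2,r2 held:RD_PORT  <A:2 Mu:0 Ld:2 B:0 rd:0 wr:2>
#6 ALU src=r2,r1 held:RD_PORT  <A:2 Mu:0 Ld:2 B:0 rd:0 wr:2>
#7 MUL src=r1,r0 held:FU  <A:2 Mu:0 Ld:2 B:0 rd:0 wr:2>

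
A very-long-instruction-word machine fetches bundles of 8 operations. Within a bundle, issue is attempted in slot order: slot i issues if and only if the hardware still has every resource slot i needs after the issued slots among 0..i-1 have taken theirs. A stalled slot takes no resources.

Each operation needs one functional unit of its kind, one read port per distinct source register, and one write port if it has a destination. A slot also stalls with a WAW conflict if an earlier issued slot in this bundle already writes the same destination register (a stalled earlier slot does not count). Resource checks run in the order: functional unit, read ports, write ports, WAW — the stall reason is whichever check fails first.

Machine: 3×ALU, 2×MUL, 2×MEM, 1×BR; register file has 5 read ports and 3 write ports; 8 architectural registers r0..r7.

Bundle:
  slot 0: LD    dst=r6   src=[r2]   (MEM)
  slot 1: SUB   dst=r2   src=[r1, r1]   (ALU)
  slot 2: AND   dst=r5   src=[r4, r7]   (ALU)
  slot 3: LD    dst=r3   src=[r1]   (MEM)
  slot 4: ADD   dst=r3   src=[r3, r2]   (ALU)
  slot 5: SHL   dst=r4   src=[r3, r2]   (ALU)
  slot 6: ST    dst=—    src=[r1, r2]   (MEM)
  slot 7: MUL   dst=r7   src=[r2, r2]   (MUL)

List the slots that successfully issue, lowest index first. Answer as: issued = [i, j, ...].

issued = [0, 1, 2]

[0] MEM needs rd=1 wr=1: ok; after: ALU=3 MUL=2 MEM=1 BR=1, R=4, W=2
[1] ALU needs rd=1 wr=1: ok; after: ALU=2 MUL=2 MEM=1 BR=1, R=3, W=1
[2] ALU needs rd=2 wr=1: ok; after: ALU=1 MUL=2 MEM=1 BR=1, R=1, W=0
[3] MEM needs rd=1 wr=1: WR_PORT; after: ALU=1 MUL=2 MEM=1 BR=1, R=1, W=0
[4] ALU needs rd=2 wr=1: RD_PORT; after: ALU=1 MUL=2 MEM=1 BR=1, R=1, W=0
[5] ALU needs rd=2 wr=1: RD_PORT; after: ALU=1 MUL=2 MEM=1 BR=1, R=1, W=0
[6] MEM needs rd=2 wr=0: RD_PORT; after: ALU=1 MUL=2 MEM=1 BR=1, R=1, W=0
[7] MUL needs rd=1 wr=1: WR_PORT; after: ALU=1 MUL=2 MEM=1 BR=1, R=1, W=0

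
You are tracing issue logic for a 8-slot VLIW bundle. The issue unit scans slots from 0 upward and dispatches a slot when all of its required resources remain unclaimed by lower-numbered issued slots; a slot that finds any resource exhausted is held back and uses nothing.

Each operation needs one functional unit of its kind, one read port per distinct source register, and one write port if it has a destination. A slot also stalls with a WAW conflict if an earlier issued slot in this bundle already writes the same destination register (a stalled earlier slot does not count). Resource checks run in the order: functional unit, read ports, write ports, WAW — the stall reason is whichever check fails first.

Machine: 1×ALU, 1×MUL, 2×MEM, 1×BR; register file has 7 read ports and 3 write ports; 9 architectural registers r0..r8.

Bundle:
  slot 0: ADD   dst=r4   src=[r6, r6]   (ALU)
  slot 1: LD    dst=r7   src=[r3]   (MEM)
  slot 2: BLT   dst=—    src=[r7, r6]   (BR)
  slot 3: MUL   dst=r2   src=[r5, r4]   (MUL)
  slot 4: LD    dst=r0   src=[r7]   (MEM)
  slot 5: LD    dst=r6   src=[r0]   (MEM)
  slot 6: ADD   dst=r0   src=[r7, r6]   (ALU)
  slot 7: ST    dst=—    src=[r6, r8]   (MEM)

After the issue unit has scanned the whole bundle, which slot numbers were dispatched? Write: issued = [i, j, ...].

issued = [0, 1, 2, 3]

#0 ALU src=r6,r6 dispatched  <A:0 Mu:1 Ld:2 B:1 rd:6 wr:2>
#1 MEM src=r3 dispatched  <A:0 Mu:1 Ld:1 B:1 rd:5 wr:1>
#2 BR src=r7,r6 dispatched  <A:0 Mu:1 Ld:1 B:0 rd:3 wr:1>
#3 MUL src=r5,r4 dispatched  <A:0 Mu:0 Ld:1 B:0 rd:1 wr:0>
#4 MEM src=r7 held:WR_PORT  <A:0 Mu:0 Ld:1 B:0 rd:1 wr:0>
#5 MEM src=r0 held:WR_PORT  <A:0 Mu:0 Ld:1 B:0 rd:1 wr:0>
#6 ALU src=r7,r6 held:FU  <A:0 Mu:0 Ld:1 B:0 rd:1 wr:0>
#7 MEM src=r6,r8 held:RD_PORT  <A:0 Mu:0 Ld:1 B:0 rd:1 wr:0>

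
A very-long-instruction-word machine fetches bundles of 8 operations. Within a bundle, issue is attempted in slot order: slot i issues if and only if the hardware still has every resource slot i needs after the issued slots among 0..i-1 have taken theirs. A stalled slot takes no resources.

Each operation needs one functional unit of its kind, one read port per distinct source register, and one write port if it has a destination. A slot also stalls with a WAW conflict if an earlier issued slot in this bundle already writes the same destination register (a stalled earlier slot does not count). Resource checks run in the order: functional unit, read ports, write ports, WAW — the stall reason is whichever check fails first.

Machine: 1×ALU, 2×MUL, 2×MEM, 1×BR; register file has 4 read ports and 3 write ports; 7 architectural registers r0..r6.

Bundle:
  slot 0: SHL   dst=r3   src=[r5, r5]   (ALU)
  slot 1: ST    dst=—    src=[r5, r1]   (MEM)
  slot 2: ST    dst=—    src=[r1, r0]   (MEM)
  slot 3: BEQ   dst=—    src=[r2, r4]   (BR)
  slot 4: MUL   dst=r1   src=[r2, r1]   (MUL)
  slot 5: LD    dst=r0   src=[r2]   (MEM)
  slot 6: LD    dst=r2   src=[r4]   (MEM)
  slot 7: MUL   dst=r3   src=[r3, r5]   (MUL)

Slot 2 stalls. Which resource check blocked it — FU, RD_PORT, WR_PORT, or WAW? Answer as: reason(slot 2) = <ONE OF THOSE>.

reason(slot 2) = RD_PORT

#0 ALU src=r5,r5 dispatched  <A:0 Mu:2 Ld:2 B:1 rd:3 wr:2>
#1 MEM src=r5,r1 dispatched  <A:0 Mu:2 Ld:1 B:1 rd:1 wr:2>
#2 MEM src=r1,r0 held:RD_PORT  <A:0 Mu:2 Ld:1 B:1 rd:1 wr:2>
#3 BR src=r2,r4 held:RD_PORT  <A:0 Mu:2 Ld:1 B:1 rd:1 wr:2>
#4 MUL src=r2,r1 held:RD_PORT  <A:0 Mu:2 Ld:1 B:1 rd:1 wr:2>
#5 MEM src=r2 dispatched  <A:0 Mu:2 Ld:0 B:1 rd:0 wr:1>
#6 MEM src=r4 held:FU  <A:0 Mu:2 Ld:0 B:1 rd:0 wr:1>
#7 MUL src=r3,r5 held:RD_PORT  <A:0 Mu:2 Ld:0 B:1 rd:0 wr:1>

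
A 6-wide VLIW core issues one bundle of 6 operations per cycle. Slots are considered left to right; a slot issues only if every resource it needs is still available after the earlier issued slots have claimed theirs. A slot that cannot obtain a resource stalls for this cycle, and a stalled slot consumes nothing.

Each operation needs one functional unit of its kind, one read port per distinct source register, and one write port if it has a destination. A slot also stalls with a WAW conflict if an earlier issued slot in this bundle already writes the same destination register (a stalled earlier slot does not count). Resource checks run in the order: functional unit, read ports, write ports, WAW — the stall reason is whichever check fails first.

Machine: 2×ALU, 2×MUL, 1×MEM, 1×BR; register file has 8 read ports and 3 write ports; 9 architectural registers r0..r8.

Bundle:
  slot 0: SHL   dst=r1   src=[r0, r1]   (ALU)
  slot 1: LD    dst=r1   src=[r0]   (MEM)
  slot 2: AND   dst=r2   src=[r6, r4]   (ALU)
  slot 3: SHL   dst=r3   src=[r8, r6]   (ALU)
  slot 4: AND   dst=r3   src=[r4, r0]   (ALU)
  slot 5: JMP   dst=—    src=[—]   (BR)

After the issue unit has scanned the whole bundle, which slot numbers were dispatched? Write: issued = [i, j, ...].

issued = [0, 2, 5]

[0] ALU needs rd=2 wr=1: ok; after: ALU=1 MUL=2 MEM=1 BR=1, R=6, W=2
[1] MEM needs rd=1 wr=1: WAW; after: ALU=1 MUL=2 MEM=1 BR=1, R=6, W=2
[2] ALU needs rd=2 wr=1: ok; after: ALU=0 MUL=2 MEM=1 BR=1, R=4, W=1
[3] ALU needs rd=2 wr=1: FU; after: ALU=0 MUL=2 MEM=1 BR=1, R=4, W=1
[4] ALU needs rd=2 wr=1: FU; after: ALU=0 MUL=2 MEM=1 BR=1, R=4, W=1
[5] BR needs rd=0 wr=0: ok; after: ALU=0 MUL=2 MEM=1 BR=0, R=4, W=1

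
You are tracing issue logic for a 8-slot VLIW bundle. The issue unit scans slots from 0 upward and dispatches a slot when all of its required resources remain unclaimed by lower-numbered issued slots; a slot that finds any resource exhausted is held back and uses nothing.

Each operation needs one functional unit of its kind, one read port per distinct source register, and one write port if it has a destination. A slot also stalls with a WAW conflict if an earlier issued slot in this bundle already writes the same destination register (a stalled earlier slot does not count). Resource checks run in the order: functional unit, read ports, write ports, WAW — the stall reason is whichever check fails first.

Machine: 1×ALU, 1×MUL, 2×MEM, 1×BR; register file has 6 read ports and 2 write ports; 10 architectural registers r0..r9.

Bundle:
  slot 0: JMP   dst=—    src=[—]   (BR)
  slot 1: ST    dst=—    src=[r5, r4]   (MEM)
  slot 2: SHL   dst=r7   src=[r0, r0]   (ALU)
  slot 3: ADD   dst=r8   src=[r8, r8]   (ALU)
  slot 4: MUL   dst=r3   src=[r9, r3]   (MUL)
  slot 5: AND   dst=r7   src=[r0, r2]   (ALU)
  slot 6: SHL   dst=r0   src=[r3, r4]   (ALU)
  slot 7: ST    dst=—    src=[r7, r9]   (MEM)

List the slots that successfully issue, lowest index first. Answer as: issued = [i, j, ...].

[0] BR needs rd=0 wr=0: ok; after: ALU=1 MUL=1 MEM=2 BR=0, R=6, W=2
[1] MEM needs rd=2 wr=0: ok; after: ALU=1 MUL=1 MEM=1 BR=0, R=4, W=2
[2] ALU needs rd=1 wr=1: ok; after: ALU=0 MUL=1 MEM=1 BR=0, R=3, W=1
[3] ALU needs rd=1 wr=1: FU; after: ALU=0 MUL=1 MEM=1 BR=0, R=3, W=1
[4] MUL needs rd=2 wr=1: ok; after: ALU=0 MUL=0 MEM=1 BR=0, R=1, W=0
[5] ALU needs rd=2 wr=1: FU; after: ALU=0 MUL=0 MEM=1 BR=0, R=1, W=0
[6] ALU needs rd=2 wr=1: FU; after: ALU=0 MUL=0 MEM=1 BR=0, R=1, W=0
[7] MEM needs rd=2 wr=0: RD_PORT; after: ALU=0 MUL=0 MEM=1 BR=0, R=1, W=0

issued = [0, 1, 2, 4]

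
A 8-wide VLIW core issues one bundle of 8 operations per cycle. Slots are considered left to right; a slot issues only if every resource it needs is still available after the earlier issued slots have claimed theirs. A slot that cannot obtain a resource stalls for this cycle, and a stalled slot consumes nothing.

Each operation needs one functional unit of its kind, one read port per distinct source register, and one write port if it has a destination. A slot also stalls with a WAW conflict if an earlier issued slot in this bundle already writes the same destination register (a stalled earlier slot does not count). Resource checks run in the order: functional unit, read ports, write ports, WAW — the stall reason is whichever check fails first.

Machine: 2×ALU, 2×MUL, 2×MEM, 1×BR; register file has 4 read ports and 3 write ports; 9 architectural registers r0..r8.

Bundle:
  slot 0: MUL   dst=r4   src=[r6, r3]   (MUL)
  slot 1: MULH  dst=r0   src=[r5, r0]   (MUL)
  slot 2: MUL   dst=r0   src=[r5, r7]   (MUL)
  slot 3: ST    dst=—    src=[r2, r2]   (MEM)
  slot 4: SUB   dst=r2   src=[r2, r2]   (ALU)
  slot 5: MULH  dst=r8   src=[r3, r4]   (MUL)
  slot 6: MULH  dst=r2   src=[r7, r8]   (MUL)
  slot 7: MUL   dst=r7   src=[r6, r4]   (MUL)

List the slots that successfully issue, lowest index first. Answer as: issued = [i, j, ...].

(0) want 1×MUL +2rd +1wr — yes → AL2|MU1|ME2|BR1|rd2|wr2
(1) want 1×MUL +2rd +1wr — yes → AL2|MU0|ME2|BR1|rd0|wr1
(2) want 1×MUL +2rd +1wr — FU → AL2|MU0|ME2|BR1|rd0|wr1
(3) want 1×MEM +1rd +0wr — RD_PORT → AL2|MU0|ME2|BR1|rd0|wr1
(4) want 1×ALU +1rd +1wr — RD_PORT → AL2|MU0|ME2|BR1|rd0|wr1
(5) want 1×MUL +2rd +1wr — FU → AL2|MU0|ME2|BR1|rd0|wr1
(6) want 1×MUL +2rd +1wr — FU → AL2|MU0|ME2|BR1|rd0|wr1
(7) want 1×MUL +2rd +1wr — FU → AL2|MU0|ME2|BR1|rd0|wr1

issued = [0, 1]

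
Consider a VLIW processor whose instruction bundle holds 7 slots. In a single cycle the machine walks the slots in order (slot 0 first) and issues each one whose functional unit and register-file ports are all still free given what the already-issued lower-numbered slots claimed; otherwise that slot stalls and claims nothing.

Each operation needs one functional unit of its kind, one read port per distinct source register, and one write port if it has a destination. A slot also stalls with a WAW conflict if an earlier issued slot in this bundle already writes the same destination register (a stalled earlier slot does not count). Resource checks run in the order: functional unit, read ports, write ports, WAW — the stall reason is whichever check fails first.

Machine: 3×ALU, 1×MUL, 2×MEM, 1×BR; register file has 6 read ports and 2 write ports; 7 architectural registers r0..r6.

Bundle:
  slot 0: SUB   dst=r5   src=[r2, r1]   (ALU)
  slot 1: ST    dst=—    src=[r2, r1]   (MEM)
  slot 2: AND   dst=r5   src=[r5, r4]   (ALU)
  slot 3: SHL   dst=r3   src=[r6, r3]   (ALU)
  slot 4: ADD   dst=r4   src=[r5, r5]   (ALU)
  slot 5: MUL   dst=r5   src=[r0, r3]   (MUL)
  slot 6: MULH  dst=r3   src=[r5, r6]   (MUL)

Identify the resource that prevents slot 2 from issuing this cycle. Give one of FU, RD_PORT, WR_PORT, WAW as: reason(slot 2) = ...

reason(slot 2) = WAW

[0] ALU needs rd=2 wr=1: ok; after: ALU=2 MUL=1 MEM=2 BR=1, R=4, W=1
[1] MEM needs rd=2 wr=0: ok; after: ALU=2 MUL=1 MEM=1 BR=1, R=2, W=1
[2] ALU needs rd=2 wr=1: WAW; after: ALU=2 MUL=1 MEM=1 BR=1, R=2, W=1
[3] ALU needs rd=2 wr=1: ok; after: ALU=1 MUL=1 MEM=1 BR=1, R=0, W=0
[4] ALU needs rd=1 wr=1: RD_PORT; after: ALU=1 MUL=1 MEM=1 BR=1, R=0, W=0
[5] MUL needs rd=2 wr=1: RD_PORT; after: ALU=1 MUL=1 MEM=1 BR=1, R=0, W=0
[6] MUL needs rd=2 wr=1: RD_PORT; after: ALU=1 MUL=1 MEM=1 BR=1, R=0, W=0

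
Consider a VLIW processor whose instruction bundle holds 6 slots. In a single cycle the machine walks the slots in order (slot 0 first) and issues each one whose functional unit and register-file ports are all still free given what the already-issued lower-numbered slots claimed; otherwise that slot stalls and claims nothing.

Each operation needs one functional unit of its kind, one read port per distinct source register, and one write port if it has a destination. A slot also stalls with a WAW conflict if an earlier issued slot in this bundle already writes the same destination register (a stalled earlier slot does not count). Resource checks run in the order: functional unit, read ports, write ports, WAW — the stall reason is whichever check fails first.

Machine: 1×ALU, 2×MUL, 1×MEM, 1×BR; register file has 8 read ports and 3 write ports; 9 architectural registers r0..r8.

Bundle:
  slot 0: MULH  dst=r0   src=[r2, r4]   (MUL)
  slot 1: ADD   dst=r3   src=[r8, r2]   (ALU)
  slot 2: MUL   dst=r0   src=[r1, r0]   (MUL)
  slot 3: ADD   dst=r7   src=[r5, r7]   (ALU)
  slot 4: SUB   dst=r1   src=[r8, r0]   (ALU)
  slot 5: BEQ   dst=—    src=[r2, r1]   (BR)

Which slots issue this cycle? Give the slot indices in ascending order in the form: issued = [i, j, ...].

(0) want 1×MUL +2rd +1wr — yes → AL1|MU1|ME1|BR1|rd6|wr2
(1) want 1×ALU +2rd +1wr — yes → AL0|MU1|ME1|BR1|rd4|wr1
(2) want 1×MUL +2rd +1wr — WAW → AL0|MU1|ME1|BR1|rd4|wr1
(3) want 1×ALU +2rd +1wr — FU → AL0|MU1|ME1|BR1|rd4|wr1
(4) want 1×ALU +2rd +1wr — FU → AL0|MU1|ME1|BR1|rd4|wr1
(5) want 1×BR +2rd +0wr — yes → AL0|MU1|ME1|BR0|rd2|wr1

issued = [0, 1, 5]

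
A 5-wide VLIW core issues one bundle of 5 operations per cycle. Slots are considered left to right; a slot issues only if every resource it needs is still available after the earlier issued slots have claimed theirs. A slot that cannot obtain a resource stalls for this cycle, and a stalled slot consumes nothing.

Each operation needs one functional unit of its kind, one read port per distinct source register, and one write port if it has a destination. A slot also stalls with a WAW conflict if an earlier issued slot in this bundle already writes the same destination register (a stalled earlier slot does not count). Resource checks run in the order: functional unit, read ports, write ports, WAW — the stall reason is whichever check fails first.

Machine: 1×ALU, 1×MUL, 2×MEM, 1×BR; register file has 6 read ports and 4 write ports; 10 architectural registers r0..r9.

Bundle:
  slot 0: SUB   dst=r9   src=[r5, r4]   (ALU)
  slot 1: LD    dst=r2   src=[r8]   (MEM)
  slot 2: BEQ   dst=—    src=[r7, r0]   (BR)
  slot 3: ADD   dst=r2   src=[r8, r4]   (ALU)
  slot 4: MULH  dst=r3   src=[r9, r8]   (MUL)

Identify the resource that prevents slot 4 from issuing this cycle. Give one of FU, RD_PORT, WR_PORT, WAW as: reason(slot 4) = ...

(0) want 1×ALU +2rd +1wr — yes → AL0|MU1|ME2|BR1|rd4|wr3
(1) want 1×MEM +1rd +1wr — yes → AL0|MU1|ME1|BR1|rd3|wr2
(2) want 1×BR +2rd +0wr — yes → AL0|MU1|ME1|BR0|rd1|wr2
(3) want 1×ALU +2rd +1wr — FU → AL0|MU1|ME1|BR0|rd1|wr2
(4) want 1×MUL +2rd +1wr — RD_PORT → AL0|MU1|ME1|BR0|rd1|wr2

reason(slot 4) = RD_PORT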